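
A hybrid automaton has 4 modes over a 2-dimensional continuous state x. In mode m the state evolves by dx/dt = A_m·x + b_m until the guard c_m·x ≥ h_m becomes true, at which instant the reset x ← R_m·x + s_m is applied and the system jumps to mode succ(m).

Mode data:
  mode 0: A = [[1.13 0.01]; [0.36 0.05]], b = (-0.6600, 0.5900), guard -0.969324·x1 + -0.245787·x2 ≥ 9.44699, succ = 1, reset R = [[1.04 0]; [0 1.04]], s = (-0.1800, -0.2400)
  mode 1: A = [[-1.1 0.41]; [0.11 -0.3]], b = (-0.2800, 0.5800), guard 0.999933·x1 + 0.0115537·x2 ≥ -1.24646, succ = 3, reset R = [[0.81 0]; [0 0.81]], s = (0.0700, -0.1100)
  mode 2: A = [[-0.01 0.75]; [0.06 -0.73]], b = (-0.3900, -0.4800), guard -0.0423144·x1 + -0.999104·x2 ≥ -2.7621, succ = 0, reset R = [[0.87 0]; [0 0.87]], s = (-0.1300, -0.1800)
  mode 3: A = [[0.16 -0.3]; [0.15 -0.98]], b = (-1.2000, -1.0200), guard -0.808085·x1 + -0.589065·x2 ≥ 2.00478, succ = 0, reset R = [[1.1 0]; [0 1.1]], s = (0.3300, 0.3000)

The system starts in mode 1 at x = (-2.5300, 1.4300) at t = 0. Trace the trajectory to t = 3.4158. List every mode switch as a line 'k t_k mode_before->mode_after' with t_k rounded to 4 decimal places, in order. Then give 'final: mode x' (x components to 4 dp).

1 0.5475 1->3
2 1.3982 3->0
3 2.5369 0->1
final: 1 -4.3062 -1.4386

Mode 1: guard c·x = -1.2465 hit at Δt = 0.5475 (t = 0.5475), x⁻ = (-1.2628, 1.4054) → reset → x⁺ = (-0.9529, 1.0284), jump to mode 3
Mode 3: guard c·x = 2.0048 hit at Δt = 0.8507 (t = 1.3982), x⁻ = (-2.2693, -0.2902) → reset → x⁺ = (-2.1663, -0.0193), jump to mode 0
Mode 0: guard c·x = 9.4470 hit at Δt = 1.1387 (t = 2.5369), x⁻ = (-9.3827, -1.4326) → reset → x⁺ = (-9.9380, -1.7299), jump to mode 1
Mode 1: flow for 0.8789 to horizon, guard not reached → x = (-4.3062, -1.4386)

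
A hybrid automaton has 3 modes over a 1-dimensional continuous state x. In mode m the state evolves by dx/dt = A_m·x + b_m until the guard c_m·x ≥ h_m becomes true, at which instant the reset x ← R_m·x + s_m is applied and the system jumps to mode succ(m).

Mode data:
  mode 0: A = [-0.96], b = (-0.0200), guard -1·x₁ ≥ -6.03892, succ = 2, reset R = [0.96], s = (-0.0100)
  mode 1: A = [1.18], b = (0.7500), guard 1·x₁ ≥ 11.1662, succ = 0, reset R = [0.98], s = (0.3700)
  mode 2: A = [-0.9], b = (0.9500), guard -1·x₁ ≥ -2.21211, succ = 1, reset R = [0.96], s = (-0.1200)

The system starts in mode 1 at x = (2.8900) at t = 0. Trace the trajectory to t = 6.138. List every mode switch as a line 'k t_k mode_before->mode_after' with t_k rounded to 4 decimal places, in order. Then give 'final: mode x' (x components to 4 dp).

1 1.0239 1->0
2 1.6761 0->2
3 3.2415 2->1
4 4.5108 1->0
5 5.1630 0->2
final: 2 3.0231

Mode 1: guard c·x = 11.1662 hit at Δt = 1.0239 (t = 1.0239), x⁻ = (11.1662) → reset → x⁺ = (11.3129), jump to mode 0
Mode 0: guard c·x = -6.0389 hit at Δt = 0.6522 (t = 1.6761), x⁻ = (6.0389) → reset → x⁺ = (5.7874), jump to mode 2
Mode 2: guard c·x = -2.2121 hit at Δt = 1.5654 (t = 3.2415), x⁻ = (2.2121) → reset → x⁺ = (2.0036), jump to mode 1
Mode 1: guard c·x = 11.1662 hit at Δt = 1.2693 (t = 4.5108), x⁻ = (11.1662) → reset → x⁺ = (11.3129), jump to mode 0
Mode 0: guard c·x = -6.0389 hit at Δt = 0.6522 (t = 5.1630), x⁻ = (6.0389) → reset → x⁺ = (5.7874), jump to mode 2
Mode 2: flow for 0.9750 to horizon, guard not reached → x = (3.0231)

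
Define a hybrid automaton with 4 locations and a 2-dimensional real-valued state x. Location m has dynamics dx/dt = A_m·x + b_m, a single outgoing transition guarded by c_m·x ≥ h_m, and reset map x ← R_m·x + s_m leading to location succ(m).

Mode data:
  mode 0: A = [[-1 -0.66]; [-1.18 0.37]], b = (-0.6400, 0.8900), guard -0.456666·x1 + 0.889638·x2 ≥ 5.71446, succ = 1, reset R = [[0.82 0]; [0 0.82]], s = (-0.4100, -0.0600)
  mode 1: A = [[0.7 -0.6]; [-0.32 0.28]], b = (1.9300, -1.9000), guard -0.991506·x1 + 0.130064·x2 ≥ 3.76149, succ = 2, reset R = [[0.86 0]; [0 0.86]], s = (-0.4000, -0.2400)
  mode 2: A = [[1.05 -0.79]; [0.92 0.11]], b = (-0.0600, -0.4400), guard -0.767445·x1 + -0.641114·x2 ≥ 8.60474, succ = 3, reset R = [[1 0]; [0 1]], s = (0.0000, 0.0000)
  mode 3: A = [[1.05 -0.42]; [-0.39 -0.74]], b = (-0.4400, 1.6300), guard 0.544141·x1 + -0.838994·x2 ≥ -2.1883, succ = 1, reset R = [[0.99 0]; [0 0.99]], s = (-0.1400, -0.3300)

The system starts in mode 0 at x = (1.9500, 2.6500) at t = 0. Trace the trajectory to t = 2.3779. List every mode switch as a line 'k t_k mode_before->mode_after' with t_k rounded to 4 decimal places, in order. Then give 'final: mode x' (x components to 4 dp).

1 1.2666 0->1
2 1.8130 1->2
final: 2 -7.3447 0.9150

Mode 0: guard c·x = 5.7145 hit at Δt = 1.2666 (t = 1.2666), x⁻ = (-1.7339, 5.5333) → reset → x⁺ = (-1.8318, 4.4773), jump to mode 1
Mode 1: guard c·x = 3.7615 hit at Δt = 0.5464 (t = 1.8130), x⁻ = (-3.1957, 4.5588) → reset → x⁺ = (-3.1483, 3.6805), jump to mode 2
Mode 2: flow for 0.5649 to horizon, guard not reached → x = (-7.3447, 0.9150)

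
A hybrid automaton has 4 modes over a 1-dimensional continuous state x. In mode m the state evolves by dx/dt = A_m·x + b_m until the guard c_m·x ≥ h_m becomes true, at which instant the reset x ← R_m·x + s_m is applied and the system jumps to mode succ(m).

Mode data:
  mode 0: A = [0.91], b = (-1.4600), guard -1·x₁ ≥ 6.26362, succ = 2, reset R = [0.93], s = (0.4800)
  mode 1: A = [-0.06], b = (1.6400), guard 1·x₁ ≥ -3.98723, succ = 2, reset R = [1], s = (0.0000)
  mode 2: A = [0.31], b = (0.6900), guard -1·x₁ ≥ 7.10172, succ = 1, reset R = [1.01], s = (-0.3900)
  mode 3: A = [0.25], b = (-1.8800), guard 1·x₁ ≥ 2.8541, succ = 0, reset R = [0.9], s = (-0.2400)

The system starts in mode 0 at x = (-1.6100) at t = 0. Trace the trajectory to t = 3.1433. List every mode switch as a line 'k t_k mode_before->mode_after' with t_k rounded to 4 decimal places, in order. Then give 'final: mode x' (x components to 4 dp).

Mode 0: guard c·x = 6.2636 hit at Δt = 0.9837 (t = 0.9837), x⁻ = (-6.2636) → reset → x⁺ = (-5.3452), jump to mode 2
Mode 2: guard c·x = 7.1017 hit at Δt = 1.4409 (t = 2.4246), x⁻ = (-7.1017) → reset → x⁺ = (-7.5627), jump to mode 1
Mode 1: flow for 0.7187 to horizon, guard not reached → x = (-6.0899)

1 0.9837 0->2
2 2.4246 2->1
final: 1 -6.0899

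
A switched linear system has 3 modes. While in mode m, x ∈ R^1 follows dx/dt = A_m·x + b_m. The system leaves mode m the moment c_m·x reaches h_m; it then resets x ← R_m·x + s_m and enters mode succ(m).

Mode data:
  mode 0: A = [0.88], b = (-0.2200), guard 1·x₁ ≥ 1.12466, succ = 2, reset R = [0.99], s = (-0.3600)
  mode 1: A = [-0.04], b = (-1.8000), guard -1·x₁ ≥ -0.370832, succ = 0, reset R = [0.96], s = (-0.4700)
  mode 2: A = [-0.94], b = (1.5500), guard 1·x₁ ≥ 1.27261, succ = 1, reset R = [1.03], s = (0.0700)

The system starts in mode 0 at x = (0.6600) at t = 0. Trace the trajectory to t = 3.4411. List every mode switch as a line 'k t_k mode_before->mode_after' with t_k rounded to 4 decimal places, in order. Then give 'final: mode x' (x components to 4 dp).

Mode 0: guard c·x = 1.1247 hit at Δt = 0.8610 (t = 0.8610), x⁻ = (1.1247) → reset → x⁺ = (0.7534), jump to mode 2
Mode 2: guard c·x = 1.2726 hit at Δt = 0.9223 (t = 1.7833), x⁻ = (1.2726) → reset → x⁺ = (1.3808), jump to mode 1
Mode 1: guard c·x = -0.3708 hit at Δt = 0.5504 (t = 2.3337), x⁻ = (0.3708) → reset → x⁺ = (-0.1140), jump to mode 0
Mode 0: flow for 1.1074 to horizon, guard not reached → x = (-0.7146)

1 0.8610 0->2
2 1.7833 2->1
3 2.3337 1->0
final: 0 -0.7146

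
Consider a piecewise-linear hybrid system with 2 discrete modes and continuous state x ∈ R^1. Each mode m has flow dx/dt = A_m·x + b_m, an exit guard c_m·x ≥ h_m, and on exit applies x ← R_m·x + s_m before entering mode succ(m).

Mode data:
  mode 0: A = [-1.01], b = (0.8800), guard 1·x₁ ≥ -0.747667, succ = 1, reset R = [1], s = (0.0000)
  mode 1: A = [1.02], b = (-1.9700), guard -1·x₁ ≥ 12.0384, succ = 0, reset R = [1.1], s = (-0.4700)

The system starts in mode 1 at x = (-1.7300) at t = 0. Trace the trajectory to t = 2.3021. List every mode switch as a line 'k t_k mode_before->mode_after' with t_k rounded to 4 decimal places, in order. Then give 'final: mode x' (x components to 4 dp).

Mode 1: guard c·x = 12.0384 hit at Δt = 1.3128 (t = 1.3128), x⁻ = (-12.0384) → reset → x⁺ = (-13.7122), jump to mode 0
Mode 0: flow for 0.9893 to horizon, guard not reached → x = (-4.4980)

1 1.3128 1->0
final: 0 -4.4980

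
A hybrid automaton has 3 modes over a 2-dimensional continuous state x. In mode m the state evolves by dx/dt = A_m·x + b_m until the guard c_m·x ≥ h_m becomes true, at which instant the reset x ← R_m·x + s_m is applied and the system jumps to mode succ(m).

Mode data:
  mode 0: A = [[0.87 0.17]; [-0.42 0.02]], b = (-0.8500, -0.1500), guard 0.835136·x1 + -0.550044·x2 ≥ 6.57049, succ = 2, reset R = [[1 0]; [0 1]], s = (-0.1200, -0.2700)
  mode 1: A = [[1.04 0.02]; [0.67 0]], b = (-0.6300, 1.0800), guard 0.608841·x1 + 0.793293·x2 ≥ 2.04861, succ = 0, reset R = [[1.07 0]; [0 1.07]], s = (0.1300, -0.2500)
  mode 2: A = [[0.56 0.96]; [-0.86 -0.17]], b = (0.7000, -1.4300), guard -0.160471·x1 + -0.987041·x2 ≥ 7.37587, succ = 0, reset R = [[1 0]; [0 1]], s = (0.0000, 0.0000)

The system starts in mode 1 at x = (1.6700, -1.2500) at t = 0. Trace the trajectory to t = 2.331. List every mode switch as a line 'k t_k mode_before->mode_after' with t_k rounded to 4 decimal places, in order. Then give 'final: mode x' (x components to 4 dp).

Mode 1: guard c·x = 2.0486 hit at Δt = 0.6814 (t = 0.6814), x⁻ = (2.7569, 0.4665) → reset → x⁺ = (3.0799, 0.2492), jump to mode 0
Mode 0: guard c·x = 6.5705 hit at Δt = 1.1453 (t = 1.8267), x⁻ = (6.4697, -2.1223) → reset → x⁺ = (6.3497, -2.3923), jump to mode 2
Mode 2: flow for 0.5043 to horizon, guard not reached → x = (6.6198, -5.6348)

1 0.6814 1->0
2 1.8267 0->2
final: 2 6.6198 -5.6348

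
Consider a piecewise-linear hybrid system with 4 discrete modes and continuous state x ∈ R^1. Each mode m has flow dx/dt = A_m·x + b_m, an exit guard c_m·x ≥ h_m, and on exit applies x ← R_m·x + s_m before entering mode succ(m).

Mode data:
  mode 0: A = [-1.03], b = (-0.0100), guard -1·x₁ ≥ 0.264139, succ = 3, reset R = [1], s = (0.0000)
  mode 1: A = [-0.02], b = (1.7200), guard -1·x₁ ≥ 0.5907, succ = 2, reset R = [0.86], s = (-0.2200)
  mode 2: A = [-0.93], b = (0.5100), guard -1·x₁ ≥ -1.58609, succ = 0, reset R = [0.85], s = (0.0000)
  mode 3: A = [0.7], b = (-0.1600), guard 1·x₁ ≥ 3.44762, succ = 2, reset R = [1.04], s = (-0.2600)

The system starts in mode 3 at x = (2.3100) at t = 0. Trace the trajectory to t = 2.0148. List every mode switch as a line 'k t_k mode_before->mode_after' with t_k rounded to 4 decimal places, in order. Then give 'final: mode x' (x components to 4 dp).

1 0.6229 3->2
2 1.6814 2->0
final: 0 0.9535

Mode 3: guard c·x = 3.4476 hit at Δt = 0.6229 (t = 0.6229), x⁻ = (3.4476) → reset → x⁺ = (3.3255), jump to mode 2
Mode 2: guard c·x = -1.5861 hit at Δt = 1.0585 (t = 1.6814), x⁻ = (1.5861) → reset → x⁺ = (1.3482), jump to mode 0
Mode 0: flow for 0.3334 to horizon, guard not reached → x = (0.9535)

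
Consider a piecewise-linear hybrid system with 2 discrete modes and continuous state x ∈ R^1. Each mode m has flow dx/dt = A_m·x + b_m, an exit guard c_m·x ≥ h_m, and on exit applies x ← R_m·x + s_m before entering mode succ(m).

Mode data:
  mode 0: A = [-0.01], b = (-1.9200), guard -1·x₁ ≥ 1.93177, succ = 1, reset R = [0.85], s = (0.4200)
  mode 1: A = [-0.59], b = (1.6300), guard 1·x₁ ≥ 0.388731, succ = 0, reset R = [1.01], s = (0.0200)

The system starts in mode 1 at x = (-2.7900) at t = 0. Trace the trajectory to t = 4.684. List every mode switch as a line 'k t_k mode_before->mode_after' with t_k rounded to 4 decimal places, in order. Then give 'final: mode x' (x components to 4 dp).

Mode 1: guard c·x = 0.3887 hit at Δt = 1.4402 (t = 1.4402), x⁻ = (0.3887) → reset → x⁺ = (0.4126), jump to mode 0
Mode 0: guard c·x = 1.9318 hit at Δt = 1.2259 (t = 2.6661), x⁻ = (-1.9318) → reset → x⁺ = (-1.2220), jump to mode 1
Mode 1: guard c·x = 0.3887 hit at Δt = 0.8778 (t = 3.5439), x⁻ = (0.3887) → reset → x⁺ = (0.4126), jump to mode 0
Mode 0: flow for 1.1401 to horizon, guard not reached → x = (-1.7686)

1 1.4402 1->0
2 2.6661 0->1
3 3.5439 1->0
final: 0 -1.7686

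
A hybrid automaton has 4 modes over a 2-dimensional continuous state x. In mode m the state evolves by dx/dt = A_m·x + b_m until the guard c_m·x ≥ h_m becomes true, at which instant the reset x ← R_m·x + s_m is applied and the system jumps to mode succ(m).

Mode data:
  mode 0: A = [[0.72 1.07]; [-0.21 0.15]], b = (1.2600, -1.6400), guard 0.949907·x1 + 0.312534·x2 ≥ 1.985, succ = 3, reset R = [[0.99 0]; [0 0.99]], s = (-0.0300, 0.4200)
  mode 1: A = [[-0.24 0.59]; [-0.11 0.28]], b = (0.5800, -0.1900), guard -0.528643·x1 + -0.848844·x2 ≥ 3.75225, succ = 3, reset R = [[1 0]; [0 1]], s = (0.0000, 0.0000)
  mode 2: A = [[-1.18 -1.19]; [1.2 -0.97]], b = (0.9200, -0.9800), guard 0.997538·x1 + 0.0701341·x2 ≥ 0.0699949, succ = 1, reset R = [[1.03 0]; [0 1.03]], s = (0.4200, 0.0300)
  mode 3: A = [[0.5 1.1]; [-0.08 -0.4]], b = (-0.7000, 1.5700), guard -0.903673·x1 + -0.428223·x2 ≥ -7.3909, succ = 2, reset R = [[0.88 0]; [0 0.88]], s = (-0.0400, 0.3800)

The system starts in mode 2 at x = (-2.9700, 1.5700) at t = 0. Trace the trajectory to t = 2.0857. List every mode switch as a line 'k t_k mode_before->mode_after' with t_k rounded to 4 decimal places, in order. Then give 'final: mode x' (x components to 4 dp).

1 1.1050 2->1
final: 1 0.2983 -1.5571

Mode 2: guard c·x = 0.0700 hit at Δt = 1.1050 (t = 1.1050), x⁻ = (0.1389, -0.9776) → reset → x⁺ = (0.5631, -0.9769), jump to mode 1
Mode 1: flow for 0.9807 to horizon, guard not reached → x = (0.2983, -1.5571)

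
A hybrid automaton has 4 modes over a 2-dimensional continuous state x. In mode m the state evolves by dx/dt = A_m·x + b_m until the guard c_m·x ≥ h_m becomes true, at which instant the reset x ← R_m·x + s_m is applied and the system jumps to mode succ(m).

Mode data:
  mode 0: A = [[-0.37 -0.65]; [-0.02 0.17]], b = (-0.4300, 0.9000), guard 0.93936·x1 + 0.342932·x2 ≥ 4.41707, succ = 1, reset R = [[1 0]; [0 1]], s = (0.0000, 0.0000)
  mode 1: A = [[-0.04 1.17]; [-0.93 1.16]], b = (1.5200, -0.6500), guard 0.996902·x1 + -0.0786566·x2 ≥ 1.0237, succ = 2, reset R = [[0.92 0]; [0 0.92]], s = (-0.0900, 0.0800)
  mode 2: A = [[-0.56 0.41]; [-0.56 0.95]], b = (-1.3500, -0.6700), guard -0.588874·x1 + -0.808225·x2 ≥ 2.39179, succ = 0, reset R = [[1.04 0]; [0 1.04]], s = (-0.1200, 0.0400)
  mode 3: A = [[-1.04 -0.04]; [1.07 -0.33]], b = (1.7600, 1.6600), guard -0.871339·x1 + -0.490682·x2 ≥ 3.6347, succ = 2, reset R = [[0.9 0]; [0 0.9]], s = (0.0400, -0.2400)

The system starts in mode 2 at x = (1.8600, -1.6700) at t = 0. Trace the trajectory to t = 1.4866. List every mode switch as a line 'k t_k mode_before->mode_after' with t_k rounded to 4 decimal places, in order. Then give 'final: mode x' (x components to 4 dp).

Mode 2: guard c·x = 2.3918 hit at Δt = 0.4503 (t = 0.4503), x⁻ = (0.5000, -3.3236) → reset → x⁺ = (0.4000, -3.4165), jump to mode 0
Mode 0: flow for 1.0363 to horizon, guard not reached → x = (1.7153, -3.0797)

1 0.4503 2->0
final: 0 1.7153 -3.0797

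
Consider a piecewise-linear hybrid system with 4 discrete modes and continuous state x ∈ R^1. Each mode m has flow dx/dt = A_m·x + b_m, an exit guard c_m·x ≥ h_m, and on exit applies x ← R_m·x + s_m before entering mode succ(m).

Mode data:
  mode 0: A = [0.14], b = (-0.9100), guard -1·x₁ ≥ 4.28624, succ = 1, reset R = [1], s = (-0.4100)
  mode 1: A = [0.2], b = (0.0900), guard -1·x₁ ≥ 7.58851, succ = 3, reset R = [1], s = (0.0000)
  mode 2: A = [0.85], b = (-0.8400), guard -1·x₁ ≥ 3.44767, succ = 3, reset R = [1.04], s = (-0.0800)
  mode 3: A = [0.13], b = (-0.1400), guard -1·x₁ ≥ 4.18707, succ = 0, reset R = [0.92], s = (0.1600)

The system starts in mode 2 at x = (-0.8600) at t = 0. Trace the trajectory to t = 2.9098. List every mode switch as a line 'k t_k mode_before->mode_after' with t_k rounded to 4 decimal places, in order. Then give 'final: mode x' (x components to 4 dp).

1 1.0300 2->3
2 1.8325 3->0
3 2.2372 0->1
final: 1 -5.3076

Mode 2: guard c·x = 3.4477 hit at Δt = 1.0300 (t = 1.0300), x⁻ = (-3.4477) → reset → x⁺ = (-3.6656), jump to mode 3
Mode 3: guard c·x = 4.1871 hit at Δt = 0.8025 (t = 1.8325), x⁻ = (-4.1871) → reset → x⁺ = (-3.6921), jump to mode 0
Mode 0: guard c·x = 4.2862 hit at Δt = 0.4047 (t = 2.2372), x⁻ = (-4.2862) → reset → x⁺ = (-4.6962), jump to mode 1
Mode 1: flow for 0.6726 to horizon, guard not reached → x = (-5.3076)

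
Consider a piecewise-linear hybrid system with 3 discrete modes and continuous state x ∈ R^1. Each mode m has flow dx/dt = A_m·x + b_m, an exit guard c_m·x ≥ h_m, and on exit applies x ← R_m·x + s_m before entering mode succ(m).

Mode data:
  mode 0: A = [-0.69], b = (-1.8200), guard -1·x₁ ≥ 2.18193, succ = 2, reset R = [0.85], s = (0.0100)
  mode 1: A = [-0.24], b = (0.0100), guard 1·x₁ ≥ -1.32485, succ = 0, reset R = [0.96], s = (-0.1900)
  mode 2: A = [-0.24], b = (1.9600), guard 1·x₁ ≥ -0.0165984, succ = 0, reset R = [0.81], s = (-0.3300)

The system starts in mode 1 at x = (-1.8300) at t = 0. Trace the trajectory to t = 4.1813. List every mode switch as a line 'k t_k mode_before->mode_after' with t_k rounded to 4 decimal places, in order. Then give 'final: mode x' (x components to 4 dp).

1 1.3107 1->0
2 2.6843 0->2
3 3.5244 2->0
final: 0 -1.1796

Mode 1: guard c·x = -1.3249 hit at Δt = 1.3107 (t = 1.3107), x⁻ = (-1.3249) → reset → x⁺ = (-1.4619), jump to mode 0
Mode 0: guard c·x = 2.1819 hit at Δt = 1.3736 (t = 2.6843), x⁻ = (-2.1819) → reset → x⁺ = (-1.8446), jump to mode 2
Mode 2: guard c·x = -0.0166 hit at Δt = 0.8401 (t = 3.5244), x⁻ = (-0.0166) → reset → x⁺ = (-0.3434), jump to mode 0
Mode 0: flow for 0.6569 to horizon, guard not reached → x = (-1.1796)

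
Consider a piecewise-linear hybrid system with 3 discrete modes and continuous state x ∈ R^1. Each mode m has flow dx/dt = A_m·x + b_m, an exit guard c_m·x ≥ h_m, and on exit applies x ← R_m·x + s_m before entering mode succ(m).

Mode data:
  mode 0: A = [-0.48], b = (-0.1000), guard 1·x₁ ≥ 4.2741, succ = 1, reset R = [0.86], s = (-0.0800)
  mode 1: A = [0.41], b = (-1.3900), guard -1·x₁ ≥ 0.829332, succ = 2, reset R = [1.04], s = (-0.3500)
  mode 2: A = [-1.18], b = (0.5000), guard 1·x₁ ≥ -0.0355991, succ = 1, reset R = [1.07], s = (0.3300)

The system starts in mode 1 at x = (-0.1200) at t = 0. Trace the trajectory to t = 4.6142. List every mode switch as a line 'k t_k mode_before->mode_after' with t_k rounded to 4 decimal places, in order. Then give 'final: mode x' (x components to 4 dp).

1 0.4489 1->2
2 1.5255 2->1
3 2.2788 1->2
4 3.3554 2->1
5 4.1088 1->2
final: 2 -0.4775

Mode 1: guard c·x = 0.8293 hit at Δt = 0.4489 (t = 0.4489), x⁻ = (-0.8293) → reset → x⁺ = (-1.2125), jump to mode 2
Mode 2: guard c·x = -0.0356 hit at Δt = 1.0766 (t = 1.5255), x⁻ = (-0.0356) → reset → x⁺ = (0.2919), jump to mode 1
Mode 1: guard c·x = 0.8293 hit at Δt = 0.7533 (t = 2.2788), x⁻ = (-0.8293) → reset → x⁺ = (-1.2125), jump to mode 2
Mode 2: guard c·x = -0.0356 hit at Δt = 1.0766 (t = 3.3554), x⁻ = (-0.0356) → reset → x⁺ = (0.2919), jump to mode 1
Mode 1: guard c·x = 0.8293 hit at Δt = 0.7533 (t = 4.1088), x⁻ = (-0.8293) → reset → x⁺ = (-1.2125), jump to mode 2
Mode 2: flow for 0.5054 to horizon, guard not reached → x = (-0.4775)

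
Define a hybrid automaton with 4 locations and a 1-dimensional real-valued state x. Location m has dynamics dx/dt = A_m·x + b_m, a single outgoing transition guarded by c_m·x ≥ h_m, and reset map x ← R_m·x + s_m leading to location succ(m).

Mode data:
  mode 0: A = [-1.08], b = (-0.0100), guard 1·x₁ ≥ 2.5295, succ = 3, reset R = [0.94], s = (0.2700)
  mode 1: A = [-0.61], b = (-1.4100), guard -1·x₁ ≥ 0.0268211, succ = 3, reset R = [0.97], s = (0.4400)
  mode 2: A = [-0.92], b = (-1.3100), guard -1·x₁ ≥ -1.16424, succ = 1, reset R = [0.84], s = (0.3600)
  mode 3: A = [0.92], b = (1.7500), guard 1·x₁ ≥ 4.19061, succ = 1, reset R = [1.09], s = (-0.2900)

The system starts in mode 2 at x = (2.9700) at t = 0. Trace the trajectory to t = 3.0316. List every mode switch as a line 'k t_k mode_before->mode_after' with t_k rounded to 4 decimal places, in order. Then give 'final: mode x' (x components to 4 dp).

1 0.5753 2->1
2 1.3431 1->3
3 2.3944 3->1
final: 1 2.1557

Mode 2: guard c·x = -1.1642 hit at Δt = 0.5753 (t = 0.5753), x⁻ = (1.1642) → reset → x⁺ = (1.3380), jump to mode 1
Mode 1: guard c·x = 0.0268 hit at Δt = 0.7678 (t = 1.3431), x⁻ = (-0.0268) → reset → x⁺ = (0.4140), jump to mode 3
Mode 3: guard c·x = 4.1906 hit at Δt = 1.0513 (t = 2.3944), x⁻ = (4.1906) → reset → x⁺ = (4.2778), jump to mode 1
Mode 1: flow for 0.6372 to horizon, guard not reached → x = (2.1557)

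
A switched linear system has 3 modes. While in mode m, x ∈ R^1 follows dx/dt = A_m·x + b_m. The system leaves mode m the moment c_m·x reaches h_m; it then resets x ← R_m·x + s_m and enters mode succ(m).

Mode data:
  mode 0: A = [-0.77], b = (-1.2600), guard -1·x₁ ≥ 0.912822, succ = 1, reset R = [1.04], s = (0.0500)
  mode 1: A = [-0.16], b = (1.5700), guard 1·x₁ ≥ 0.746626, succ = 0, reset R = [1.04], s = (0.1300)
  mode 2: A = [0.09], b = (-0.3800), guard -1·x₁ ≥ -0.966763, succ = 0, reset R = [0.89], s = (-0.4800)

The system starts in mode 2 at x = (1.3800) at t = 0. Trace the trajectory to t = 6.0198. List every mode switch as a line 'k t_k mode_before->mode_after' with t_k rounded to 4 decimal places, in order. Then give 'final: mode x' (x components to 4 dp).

1 1.5083 2->0
2 2.8396 0->1
3 3.8823 1->0
4 5.5146 0->1
final: 1 -0.0676

Mode 2: guard c·x = -0.9668 hit at Δt = 1.5083 (t = 1.5083), x⁻ = (0.9668) → reset → x⁺ = (0.3804), jump to mode 0
Mode 0: guard c·x = 0.9128 hit at Δt = 1.3313 (t = 2.8396), x⁻ = (-0.9128) → reset → x⁺ = (-0.8993), jump to mode 1
Mode 1: guard c·x = 0.7466 hit at Δt = 1.0427 (t = 3.8823), x⁻ = (0.7466) → reset → x⁺ = (0.9065), jump to mode 0
Mode 0: guard c·x = 0.9128 hit at Δt = 1.6323 (t = 5.5146), x⁻ = (-0.9128) → reset → x⁺ = (-0.8993), jump to mode 1
Mode 1: flow for 0.5052 to horizon, guard not reached → x = (-0.0676)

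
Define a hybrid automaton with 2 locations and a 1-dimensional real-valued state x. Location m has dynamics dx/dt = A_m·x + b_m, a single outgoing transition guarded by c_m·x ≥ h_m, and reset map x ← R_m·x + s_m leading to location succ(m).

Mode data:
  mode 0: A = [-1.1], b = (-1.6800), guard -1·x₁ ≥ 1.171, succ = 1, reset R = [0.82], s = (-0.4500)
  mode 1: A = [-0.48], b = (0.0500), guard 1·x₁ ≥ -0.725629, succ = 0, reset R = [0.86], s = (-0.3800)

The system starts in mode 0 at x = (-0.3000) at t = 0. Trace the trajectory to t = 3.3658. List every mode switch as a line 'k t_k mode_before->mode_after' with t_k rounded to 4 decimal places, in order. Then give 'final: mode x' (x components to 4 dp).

Mode 0: guard c·x = 1.1710 hit at Δt = 1.1244 (t = 1.1244), x⁻ = (-1.1710) → reset → x⁺ = (-1.4102), jump to mode 1
Mode 1: guard c·x = -0.7256 hit at Δt = 1.2533 (t = 2.3777), x⁻ = (-0.7256) → reset → x⁺ = (-1.0040), jump to mode 0
Mode 0: guard c·x = 1.1710 hit at Δt = 0.3494 (t = 2.7271), x⁻ = (-1.1710) → reset → x⁺ = (-1.4102), jump to mode 1
Mode 1: flow for 0.6387 to horizon, guard not reached → x = (-1.0104)

1 1.1244 0->1
2 2.3777 1->0
3 2.7271 0->1
final: 1 -1.0104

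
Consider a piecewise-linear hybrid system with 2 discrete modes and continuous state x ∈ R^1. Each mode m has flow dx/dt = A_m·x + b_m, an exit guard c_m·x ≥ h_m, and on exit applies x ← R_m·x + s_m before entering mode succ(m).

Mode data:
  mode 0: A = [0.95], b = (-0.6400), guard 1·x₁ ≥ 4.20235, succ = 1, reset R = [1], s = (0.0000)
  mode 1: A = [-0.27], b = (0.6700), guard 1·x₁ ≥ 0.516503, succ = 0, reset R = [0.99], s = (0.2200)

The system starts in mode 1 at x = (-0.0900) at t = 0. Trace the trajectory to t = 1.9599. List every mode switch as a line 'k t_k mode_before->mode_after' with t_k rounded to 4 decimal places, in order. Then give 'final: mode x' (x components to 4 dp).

1 0.9963 1->0
final: 0 0.8177

Mode 1: guard c·x = 0.5165 hit at Δt = 0.9963 (t = 0.9963), x⁻ = (0.5165) → reset → x⁺ = (0.7313), jump to mode 0
Mode 0: flow for 0.9636 to horizon, guard not reached → x = (0.8177)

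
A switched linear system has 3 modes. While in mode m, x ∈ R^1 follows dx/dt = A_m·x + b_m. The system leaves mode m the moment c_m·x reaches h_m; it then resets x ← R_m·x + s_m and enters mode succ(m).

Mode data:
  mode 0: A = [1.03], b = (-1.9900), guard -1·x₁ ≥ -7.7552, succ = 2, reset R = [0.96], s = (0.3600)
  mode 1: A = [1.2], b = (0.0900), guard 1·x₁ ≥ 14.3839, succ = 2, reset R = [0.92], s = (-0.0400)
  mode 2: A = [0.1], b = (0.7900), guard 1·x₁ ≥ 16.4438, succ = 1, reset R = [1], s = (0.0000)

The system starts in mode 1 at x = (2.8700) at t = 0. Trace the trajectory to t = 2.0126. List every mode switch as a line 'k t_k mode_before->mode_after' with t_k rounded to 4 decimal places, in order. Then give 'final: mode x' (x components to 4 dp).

1 1.3260 1->2
final: 2 14.6923

Mode 1: guard c·x = 14.3839 hit at Δt = 1.3260 (t = 1.3260), x⁻ = (14.3839) → reset → x⁺ = (13.1932), jump to mode 2
Mode 2: flow for 0.6866 to horizon, guard not reached → x = (14.6923)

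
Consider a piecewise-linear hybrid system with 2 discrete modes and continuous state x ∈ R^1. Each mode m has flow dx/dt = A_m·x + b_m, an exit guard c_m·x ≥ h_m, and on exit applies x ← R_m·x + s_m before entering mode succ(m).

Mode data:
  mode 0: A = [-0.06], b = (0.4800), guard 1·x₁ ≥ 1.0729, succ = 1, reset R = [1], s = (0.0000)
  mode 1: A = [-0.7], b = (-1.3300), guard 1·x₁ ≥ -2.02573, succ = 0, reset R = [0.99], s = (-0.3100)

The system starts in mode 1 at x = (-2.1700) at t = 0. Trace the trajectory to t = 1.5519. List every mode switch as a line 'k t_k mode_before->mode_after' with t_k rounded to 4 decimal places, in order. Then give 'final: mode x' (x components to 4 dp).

Mode 1: guard c·x = -2.0257 hit at Δt = 1.0918 (t = 1.0918), x⁻ = (-2.0257) → reset → x⁺ = (-2.3155), jump to mode 0
Mode 0: flow for 0.4601 to horizon, guard not reached → x = (-2.0346)

1 1.0918 1->0
final: 0 -2.0346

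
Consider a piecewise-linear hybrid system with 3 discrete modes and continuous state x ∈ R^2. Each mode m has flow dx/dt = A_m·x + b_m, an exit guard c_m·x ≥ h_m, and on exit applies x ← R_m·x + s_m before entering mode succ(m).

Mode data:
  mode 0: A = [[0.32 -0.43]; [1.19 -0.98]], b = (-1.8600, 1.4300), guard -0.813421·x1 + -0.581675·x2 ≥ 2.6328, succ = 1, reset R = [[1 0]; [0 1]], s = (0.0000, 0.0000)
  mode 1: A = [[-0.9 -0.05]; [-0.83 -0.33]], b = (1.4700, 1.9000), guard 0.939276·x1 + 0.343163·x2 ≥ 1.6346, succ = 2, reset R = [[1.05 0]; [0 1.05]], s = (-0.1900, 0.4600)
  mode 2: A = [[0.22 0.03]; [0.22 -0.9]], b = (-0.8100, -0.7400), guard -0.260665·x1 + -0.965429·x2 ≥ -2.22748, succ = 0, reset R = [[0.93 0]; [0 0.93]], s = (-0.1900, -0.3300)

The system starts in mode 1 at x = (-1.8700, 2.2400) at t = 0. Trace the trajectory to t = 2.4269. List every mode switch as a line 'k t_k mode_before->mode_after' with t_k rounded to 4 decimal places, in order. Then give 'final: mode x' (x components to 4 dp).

Mode 1: guard c·x = 1.6346 hit at Δt = 1.2273 (t = 1.2273), x⁻ = (0.3464, 3.8152) → reset → x⁺ = (0.1737, 4.4660), jump to mode 2
Mode 2: guard c·x = -2.2275 hit at Δt = 0.5602 (t = 1.7875), x⁻ = (-0.2264, 2.3684) → reset → x⁺ = (-0.4006, 1.8726), jump to mode 0
Mode 0: flow for 0.6394 to horizon, guard not reached → x = (-2.2562, 0.8795)

1 1.2273 1->2
2 1.7875 2->0
final: 0 -2.2562 0.8795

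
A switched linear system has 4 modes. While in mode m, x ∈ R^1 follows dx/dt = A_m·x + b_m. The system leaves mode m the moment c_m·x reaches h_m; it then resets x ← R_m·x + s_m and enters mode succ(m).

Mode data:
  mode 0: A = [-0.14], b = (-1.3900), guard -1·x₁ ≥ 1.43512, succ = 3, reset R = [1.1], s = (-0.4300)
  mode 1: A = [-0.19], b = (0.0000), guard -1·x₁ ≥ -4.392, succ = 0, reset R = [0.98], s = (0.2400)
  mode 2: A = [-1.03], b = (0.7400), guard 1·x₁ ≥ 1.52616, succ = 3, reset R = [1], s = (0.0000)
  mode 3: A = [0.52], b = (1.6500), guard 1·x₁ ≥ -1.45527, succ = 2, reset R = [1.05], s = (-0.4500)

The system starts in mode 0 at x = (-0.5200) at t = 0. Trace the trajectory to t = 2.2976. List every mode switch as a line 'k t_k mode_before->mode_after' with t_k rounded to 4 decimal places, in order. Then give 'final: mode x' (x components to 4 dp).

1 0.7309 0->3
2 1.4786 3->2
final: 2 -0.4415

Mode 0: guard c·x = 1.4351 hit at Δt = 0.7309 (t = 0.7309), x⁻ = (-1.4351) → reset → x⁺ = (-2.0086), jump to mode 3
Mode 3: guard c·x = -1.4553 hit at Δt = 0.7477 (t = 1.4786), x⁻ = (-1.4553) → reset → x⁺ = (-1.9780), jump to mode 2
Mode 2: flow for 0.8190 to horizon, guard not reached → x = (-0.4415)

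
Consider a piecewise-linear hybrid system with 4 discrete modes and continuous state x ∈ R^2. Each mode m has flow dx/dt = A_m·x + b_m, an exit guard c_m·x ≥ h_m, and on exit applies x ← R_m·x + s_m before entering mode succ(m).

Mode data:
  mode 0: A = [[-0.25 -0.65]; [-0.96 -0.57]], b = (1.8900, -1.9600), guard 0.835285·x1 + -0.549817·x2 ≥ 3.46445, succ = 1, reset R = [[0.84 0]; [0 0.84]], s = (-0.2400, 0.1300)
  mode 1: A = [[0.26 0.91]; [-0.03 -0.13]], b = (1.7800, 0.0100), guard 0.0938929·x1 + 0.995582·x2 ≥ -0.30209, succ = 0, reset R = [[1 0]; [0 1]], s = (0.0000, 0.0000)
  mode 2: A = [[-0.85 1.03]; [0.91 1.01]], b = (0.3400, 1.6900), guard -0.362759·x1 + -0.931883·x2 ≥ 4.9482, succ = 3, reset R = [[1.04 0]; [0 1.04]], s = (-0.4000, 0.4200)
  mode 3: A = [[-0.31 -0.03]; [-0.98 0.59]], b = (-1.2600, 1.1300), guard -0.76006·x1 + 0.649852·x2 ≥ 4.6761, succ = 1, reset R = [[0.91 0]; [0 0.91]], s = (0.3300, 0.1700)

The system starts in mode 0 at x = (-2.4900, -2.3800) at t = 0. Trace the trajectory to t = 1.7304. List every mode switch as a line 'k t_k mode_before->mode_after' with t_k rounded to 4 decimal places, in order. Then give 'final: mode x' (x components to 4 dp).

1 1.3464 0->1
final: 1 1.5239 -2.3633

Mode 0: guard c·x = 3.4644 hit at Δt = 1.3464 (t = 1.3464), x⁻ = (2.1101, -3.0955) → reset → x⁺ = (1.5325, -2.4702), jump to mode 1
Mode 1: flow for 0.3840 to horizon, guard not reached → x = (1.5239, -2.3633)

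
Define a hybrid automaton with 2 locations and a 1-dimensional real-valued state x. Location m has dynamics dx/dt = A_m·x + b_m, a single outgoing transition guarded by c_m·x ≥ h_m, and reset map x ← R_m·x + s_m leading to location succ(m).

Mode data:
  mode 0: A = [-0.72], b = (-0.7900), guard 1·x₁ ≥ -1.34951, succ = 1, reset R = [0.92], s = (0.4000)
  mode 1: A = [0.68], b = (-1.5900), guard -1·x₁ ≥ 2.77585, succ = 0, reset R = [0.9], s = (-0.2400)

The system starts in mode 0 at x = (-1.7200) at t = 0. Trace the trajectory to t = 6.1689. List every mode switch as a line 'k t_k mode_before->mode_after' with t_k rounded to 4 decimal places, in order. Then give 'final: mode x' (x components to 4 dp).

Mode 0: guard c·x = -1.3495 hit at Δt = 1.2550 (t = 1.2550), x⁻ = (-1.3495) → reset → x⁺ = (-0.8415), jump to mode 1
Mode 1: guard c·x = 2.7759 hit at Δt = 0.6988 (t = 1.9538), x⁻ = (-2.7758) → reset → x⁺ = (-2.7383), jump to mode 0
Mode 0: guard c·x = -1.3495 hit at Δt = 2.6007 (t = 4.5545), x⁻ = (-1.3495) → reset → x⁺ = (-0.8415), jump to mode 1
Mode 1: guard c·x = 2.7759 hit at Δt = 0.6988 (t = 5.2533), x⁻ = (-2.7758) → reset → x⁺ = (-2.7383), jump to mode 0
Mode 0: flow for 0.9156 to horizon, guard not reached → x = (-1.9461)

1 1.2550 0->1
2 1.9538 1->0
3 4.5545 0->1
4 5.2533 1->0
final: 0 -1.9461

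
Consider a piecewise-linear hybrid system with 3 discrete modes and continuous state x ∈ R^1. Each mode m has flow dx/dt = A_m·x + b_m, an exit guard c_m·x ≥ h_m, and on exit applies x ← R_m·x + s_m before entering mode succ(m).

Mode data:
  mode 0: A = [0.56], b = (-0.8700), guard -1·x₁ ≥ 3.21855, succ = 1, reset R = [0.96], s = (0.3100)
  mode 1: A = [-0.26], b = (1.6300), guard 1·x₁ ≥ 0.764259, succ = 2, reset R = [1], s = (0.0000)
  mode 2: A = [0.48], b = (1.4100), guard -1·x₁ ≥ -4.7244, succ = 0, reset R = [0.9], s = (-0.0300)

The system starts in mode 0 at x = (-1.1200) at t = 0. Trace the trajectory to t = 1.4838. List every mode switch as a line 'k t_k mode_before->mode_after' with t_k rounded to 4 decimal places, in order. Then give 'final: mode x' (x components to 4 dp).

Mode 0: guard c·x = 3.2186 hit at Δt = 1.0346 (t = 1.0346), x⁻ = (-3.2186) → reset → x⁺ = (-2.7798), jump to mode 1
Mode 1: flow for 0.4492 to horizon, guard not reached → x = (-1.7823)

1 1.0346 0->1
final: 1 -1.7823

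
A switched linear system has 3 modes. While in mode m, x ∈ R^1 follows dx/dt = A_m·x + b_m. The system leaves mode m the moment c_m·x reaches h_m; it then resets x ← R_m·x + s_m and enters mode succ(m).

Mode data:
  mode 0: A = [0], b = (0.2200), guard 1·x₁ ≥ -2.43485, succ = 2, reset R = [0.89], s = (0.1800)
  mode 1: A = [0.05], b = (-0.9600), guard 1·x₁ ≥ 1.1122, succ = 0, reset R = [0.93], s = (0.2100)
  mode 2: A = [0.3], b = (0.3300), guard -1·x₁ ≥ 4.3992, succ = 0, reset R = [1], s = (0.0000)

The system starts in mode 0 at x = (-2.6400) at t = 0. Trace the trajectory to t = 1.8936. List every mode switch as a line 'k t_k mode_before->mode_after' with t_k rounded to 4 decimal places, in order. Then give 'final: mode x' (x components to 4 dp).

1 0.9325 0->2
final: 2 -2.2835

Mode 0: guard c·x = -2.4348 hit at Δt = 0.9325 (t = 0.9325), x⁻ = (-2.4349) → reset → x⁺ = (-1.9870), jump to mode 2
Mode 2: flow for 0.9611 to horizon, guard not reached → x = (-2.2835)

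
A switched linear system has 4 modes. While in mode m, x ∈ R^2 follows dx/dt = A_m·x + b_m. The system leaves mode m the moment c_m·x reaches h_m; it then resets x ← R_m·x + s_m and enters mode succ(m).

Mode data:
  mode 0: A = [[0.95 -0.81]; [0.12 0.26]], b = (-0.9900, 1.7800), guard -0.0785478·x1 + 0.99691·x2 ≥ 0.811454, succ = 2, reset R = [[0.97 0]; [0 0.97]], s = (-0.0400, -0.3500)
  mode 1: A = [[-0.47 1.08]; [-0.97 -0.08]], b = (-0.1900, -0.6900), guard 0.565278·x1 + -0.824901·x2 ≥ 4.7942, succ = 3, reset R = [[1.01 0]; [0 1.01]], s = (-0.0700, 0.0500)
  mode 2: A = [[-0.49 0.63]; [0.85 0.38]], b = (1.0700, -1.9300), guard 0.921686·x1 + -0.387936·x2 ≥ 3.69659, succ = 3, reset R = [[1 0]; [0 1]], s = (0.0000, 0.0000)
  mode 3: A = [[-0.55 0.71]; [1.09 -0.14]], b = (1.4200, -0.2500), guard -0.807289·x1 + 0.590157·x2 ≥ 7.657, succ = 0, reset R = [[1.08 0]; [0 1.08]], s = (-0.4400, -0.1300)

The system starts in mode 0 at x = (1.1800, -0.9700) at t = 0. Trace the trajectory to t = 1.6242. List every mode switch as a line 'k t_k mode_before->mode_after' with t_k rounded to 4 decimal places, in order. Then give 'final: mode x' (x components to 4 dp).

Mode 0: guard c·x = 0.8115 hit at Δt = 0.9841 (t = 0.9841), x⁻ = (1.6633, 0.9450) → reset → x⁺ = (1.5734, 0.5667), jump to mode 2
Mode 2: flow for 0.6401 to horizon, guard not reached → x = (1.8993, 0.3983)

1 0.9841 0->2
final: 2 1.8993 0.3983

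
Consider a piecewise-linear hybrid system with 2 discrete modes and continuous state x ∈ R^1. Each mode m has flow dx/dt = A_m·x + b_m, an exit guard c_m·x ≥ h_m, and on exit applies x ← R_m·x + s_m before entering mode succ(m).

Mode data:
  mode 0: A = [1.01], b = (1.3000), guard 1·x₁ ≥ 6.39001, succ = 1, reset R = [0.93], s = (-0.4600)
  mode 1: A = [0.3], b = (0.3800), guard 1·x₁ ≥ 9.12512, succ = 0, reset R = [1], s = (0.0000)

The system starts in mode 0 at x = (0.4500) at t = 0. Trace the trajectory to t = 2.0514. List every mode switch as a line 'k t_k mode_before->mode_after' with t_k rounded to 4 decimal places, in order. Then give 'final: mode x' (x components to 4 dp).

Mode 0: guard c·x = 6.3900 hit at Δt = 1.4713 (t = 1.4713), x⁻ = (6.3900) → reset → x⁺ = (5.4827), jump to mode 1
Mode 1: flow for 0.5801 to horizon, guard not reached → x = (6.7657)

1 1.4713 0->1
final: 1 6.7657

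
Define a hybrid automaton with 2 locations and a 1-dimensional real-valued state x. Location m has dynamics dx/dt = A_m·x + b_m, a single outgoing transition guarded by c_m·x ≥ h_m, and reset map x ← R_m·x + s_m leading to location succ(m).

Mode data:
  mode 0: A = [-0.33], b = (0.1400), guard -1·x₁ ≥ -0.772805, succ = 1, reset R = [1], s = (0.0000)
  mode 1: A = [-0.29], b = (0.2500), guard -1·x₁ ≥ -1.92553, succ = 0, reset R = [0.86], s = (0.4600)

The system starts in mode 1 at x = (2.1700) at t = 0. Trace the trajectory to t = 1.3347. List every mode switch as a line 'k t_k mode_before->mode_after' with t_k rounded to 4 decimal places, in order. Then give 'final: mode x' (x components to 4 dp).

Mode 1: guard c·x = -1.9255 hit at Δt = 0.7135 (t = 0.7135), x⁻ = (1.9255) → reset → x⁺ = (2.1160), jump to mode 0
Mode 0: flow for 0.6212 to horizon, guard not reached → x = (1.8024)

1 0.7135 1->0
final: 0 1.8024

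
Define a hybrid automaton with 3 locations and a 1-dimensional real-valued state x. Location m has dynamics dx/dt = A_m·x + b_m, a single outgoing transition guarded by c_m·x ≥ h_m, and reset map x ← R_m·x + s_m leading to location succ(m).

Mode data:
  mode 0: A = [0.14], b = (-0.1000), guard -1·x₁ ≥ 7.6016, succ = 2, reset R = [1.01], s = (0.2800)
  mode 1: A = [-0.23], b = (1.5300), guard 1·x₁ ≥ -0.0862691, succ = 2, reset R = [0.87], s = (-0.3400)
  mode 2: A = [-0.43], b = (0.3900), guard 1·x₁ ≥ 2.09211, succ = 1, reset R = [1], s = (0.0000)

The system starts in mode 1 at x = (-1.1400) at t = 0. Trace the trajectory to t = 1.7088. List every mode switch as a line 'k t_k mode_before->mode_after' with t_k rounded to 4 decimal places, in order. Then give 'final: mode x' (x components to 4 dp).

Mode 1: guard c·x = -0.0863 hit at Δt = 0.6317 (t = 0.6317), x⁻ = (-0.0863) → reset → x⁺ = (-0.4151), jump to mode 2
Mode 2: flow for 1.0771 to horizon, guard not reached → x = (0.0750)

1 0.6317 1->2
final: 2 0.0750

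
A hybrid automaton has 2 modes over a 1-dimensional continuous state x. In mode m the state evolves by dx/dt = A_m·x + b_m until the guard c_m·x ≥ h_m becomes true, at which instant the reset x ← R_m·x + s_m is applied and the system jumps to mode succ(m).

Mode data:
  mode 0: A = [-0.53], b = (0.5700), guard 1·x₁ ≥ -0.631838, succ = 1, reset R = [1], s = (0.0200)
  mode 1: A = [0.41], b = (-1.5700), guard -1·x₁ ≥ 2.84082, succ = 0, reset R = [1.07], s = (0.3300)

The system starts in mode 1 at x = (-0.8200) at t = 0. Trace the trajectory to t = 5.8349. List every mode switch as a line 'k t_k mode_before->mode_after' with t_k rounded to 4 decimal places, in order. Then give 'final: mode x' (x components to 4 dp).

1 0.8803 1->0
2 2.3825 0->1
3 3.3745 1->0
4 4.8767 0->1
final: 1 -2.7489

Mode 1: guard c·x = 2.8408 hit at Δt = 0.8803 (t = 0.8803), x⁻ = (-2.8408) → reset → x⁺ = (-2.7097), jump to mode 0
Mode 0: guard c·x = -0.6318 hit at Δt = 1.5022 (t = 2.3825), x⁻ = (-0.6318) → reset → x⁺ = (-0.6118), jump to mode 1
Mode 1: guard c·x = 2.8408 hit at Δt = 0.9920 (t = 3.3745), x⁻ = (-2.8408) → reset → x⁺ = (-2.7097), jump to mode 0
Mode 0: guard c·x = -0.6318 hit at Δt = 1.5022 (t = 4.8767), x⁻ = (-0.6318) → reset → x⁺ = (-0.6118), jump to mode 1
Mode 1: flow for 0.9582 to horizon, guard not reached → x = (-2.7489)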